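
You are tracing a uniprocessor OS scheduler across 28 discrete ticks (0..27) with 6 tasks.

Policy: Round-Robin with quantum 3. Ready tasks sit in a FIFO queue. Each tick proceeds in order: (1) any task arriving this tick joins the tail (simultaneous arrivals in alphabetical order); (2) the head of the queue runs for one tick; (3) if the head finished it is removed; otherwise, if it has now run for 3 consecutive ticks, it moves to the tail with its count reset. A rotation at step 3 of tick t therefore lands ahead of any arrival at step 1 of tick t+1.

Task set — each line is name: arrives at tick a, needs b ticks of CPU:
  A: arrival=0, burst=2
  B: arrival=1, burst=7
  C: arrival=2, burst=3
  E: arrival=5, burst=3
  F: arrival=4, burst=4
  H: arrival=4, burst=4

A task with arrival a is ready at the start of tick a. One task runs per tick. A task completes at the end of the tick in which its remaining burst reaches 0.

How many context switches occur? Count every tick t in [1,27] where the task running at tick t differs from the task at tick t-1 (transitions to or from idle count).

context switches = 10

t=0: queue=[A] q_used=0 → run A
t=1: queue=[A,B] q_used=1 → run A
t=2: queue=[B,C] q_used=0 → run B
t=3: queue=[B,C] q_used=1 → run B
t=4: queue=[B,C,F,H] q_used=2 → run B
t=5: queue=[C,F,H,B,E] q_used=0 → run C
t=6: queue=[C,F,H,B,E] q_used=1 → run C
t=7: queue=[C,F,H,B,E] q_used=2 → run C
t=8: queue=[F,H,B,E] q_used=0 → run F
t=9: queue=[F,H,B,E] q_used=1 → run F
t=10: queue=[F,H,B,E] q_used=2 → run F
t=11: queue=[H,B,E,F] q_used=0 → run H
t=12: queue=[H,B,E,F] q_used=1 → run H
t=13: queue=[H,B,E,F] q_used=2 → run H
t=14: queue=[B,E,F,H] q_used=0 → run B
t=15: queue=[B,E,F,H] q_used=1 → run B
t=16: queue=[B,E,F,H] q_used=2 → run B
t=17: queue=[E,F,H,B] q_used=0 → run E
t=18: queue=[E,F,H,B] q_used=1 → run E
t=19: queue=[E,F,H,B] q_used=2 → run E
t=20: queue=[F,H,B] q_used=0 → run F
t=21: queue=[H,B] q_used=0 → run H
t=22: queue=[B] q_used=0 → run B
t=23: (idle)
t=24: (idle)
t=25: (idle)
t=26: (idle)
t=27: (idle)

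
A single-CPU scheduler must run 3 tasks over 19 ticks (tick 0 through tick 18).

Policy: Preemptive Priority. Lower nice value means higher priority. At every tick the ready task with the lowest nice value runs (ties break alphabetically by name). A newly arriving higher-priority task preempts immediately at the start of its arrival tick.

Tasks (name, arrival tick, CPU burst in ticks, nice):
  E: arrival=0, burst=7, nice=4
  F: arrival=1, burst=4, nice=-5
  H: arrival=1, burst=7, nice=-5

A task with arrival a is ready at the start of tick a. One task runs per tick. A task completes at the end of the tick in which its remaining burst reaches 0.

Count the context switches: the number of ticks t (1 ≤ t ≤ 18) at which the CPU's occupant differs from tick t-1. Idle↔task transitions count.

context switches = 4

t=0: ready={E} → run E
t=1: ready={E,F,H} → run F
t=2: ready={E,F,H} → run F
t=3: ready={E,F,H} → run F
t=4: ready={E,F,H} → run F
t=5: ready={E,H} → run H
t=6: ready={E,H} → run H
t=7: ready={E,H} → run H
t=8: ready={E,H} → run H
t=9: ready={E,H} → run H
t=10: ready={E,H} → run H
t=11: ready={E,H} → run H
t=12: ready={E} → run E
t=13: ready={E} → run E
t=14: ready={E} → run E
t=15: ready={E} → run E
t=16: ready={E} → run E
t=17: ready={E} → run E
t=18: (idle)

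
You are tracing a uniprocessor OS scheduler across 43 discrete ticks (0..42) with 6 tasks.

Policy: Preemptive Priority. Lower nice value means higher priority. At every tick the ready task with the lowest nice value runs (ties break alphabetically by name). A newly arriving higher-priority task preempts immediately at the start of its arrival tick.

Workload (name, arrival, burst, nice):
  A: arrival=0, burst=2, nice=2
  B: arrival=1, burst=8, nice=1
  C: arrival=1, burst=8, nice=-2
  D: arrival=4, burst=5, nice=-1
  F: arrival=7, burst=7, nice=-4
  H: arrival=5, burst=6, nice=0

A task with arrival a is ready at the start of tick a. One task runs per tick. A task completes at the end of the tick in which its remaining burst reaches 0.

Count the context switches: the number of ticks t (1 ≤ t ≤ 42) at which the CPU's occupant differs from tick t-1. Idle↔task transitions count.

t=0: ready={A} → run A
t=1: ready={A,B,C} → run C
t=2: ready={A,B,C} → run C
t=3: ready={A,B,C} → run C
t=4: ready={A,B,C,D} → run C
t=5: ready={A,B,C,D,H} → run C
t=6: ready={A,B,C,D,H} → run C
t=7: ready={A,B,C,D,F,H} → run F
t=8: ready={A,B,C,D,F,H} → run F
t=9: ready={A,B,C,D,F,H} → run F
t=10: ready={A,B,C,D,F,H} → run F
t=11: ready={A,B,C,D,F,H} → run F
t=12: ready={A,B,C,D,F,H} → run F
t=13: ready={A,B,C,D,F,H} → run F
t=14: ready={A,B,C,D,H} → run C
t=15: ready={A,B,C,D,H} → run C
t=16: ready={A,B,D,H} → run D
t=17: ready={A,B,D,H} → run D
t=18: ready={A,B,D,H} → run D
t=19: ready={A,B,D,H} → run D
t=20: ready={A,B,D,H} → run D
t=21: ready={A,B,H} → run H
t=22: ready={A,B,H} → run H
t=23: ready={A,B,H} → run H
t=24: ready={A,B,H} → run H
t=25: ready={A,B,H} → run H
t=26: ready={A,B,H} → run H
t=27: ready={A,B} → run B
t=28: ready={A,B} → run B
t=29: ready={A,B} → run B
t=30: ready={A,B} → run B
t=31: ready={A,B} → run B
t=32: ready={A,B} → run B
t=33: ready={A,B} → run B
t=34: ready={A,B} → run B
t=35: ready={A} → run A
t=36: (idle)
t=37: (idle)
t=38: (idle)
t=39: (idle)
t=40: (idle)
t=41: (idle)
t=42: (idle)

context switches = 8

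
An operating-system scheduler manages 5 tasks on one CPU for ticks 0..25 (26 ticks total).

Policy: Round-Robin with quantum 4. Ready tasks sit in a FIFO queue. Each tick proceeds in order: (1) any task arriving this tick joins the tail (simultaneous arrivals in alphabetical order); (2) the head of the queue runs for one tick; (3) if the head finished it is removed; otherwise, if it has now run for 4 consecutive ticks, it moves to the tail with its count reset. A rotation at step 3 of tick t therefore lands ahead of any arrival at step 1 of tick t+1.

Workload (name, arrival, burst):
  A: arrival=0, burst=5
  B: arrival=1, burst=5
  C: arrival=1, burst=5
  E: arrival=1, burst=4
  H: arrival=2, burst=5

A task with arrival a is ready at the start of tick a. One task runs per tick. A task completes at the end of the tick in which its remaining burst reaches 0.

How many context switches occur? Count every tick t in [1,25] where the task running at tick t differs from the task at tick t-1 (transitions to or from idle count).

t=0: queue=[A] q_used=0 → run A
t=1: queue=[A,B,C,E] q_used=1 → run A
t=2: queue=[A,B,C,E,H] q_used=2 → run A
t=3: queue=[A,B,C,E,H] q_used=3 → run A
t=4: queue=[B,C,E,H,A] q_used=0 → run B
t=5: queue=[B,C,E,H,A] q_used=1 → run B
t=6: queue=[B,C,E,H,A] q_used=2 → run B
t=7: queue=[B,C,E,H,A] q_used=3 → run B
t=8: queue=[C,E,H,A,B] q_used=0 → run C
t=9: queue=[C,E,H,A,B] q_used=1 → run C
t=10: queue=[C,E,H,A,B] q_used=2 → run C
t=11: queue=[C,E,H,A,B] q_used=3 → run C
t=12: queue=[E,H,A,B,C] q_used=0 → run E
t=13: queue=[E,H,A,B,C] q_used=1 → run E
t=14: queue=[E,H,A,B,C] q_used=2 → run E
t=15: queue=[E,H,A,B,C] q_used=3 → run E
t=16: queue=[H,A,B,C] q_used=0 → run H
t=17: queue=[H,A,B,C] q_used=1 → run H
t=18: queue=[H,A,B,C] q_used=2 → run H
t=19: queue=[H,A,B,C] q_used=3 → run H
t=20: queue=[A,B,C,H] q_used=0 → run A
t=21: queue=[B,C,H] q_used=0 → run B
t=22: queue=[C,H] q_used=0 → run C
t=23: queue=[H] q_used=0 → run H
t=24: (idle)
t=25: (idle)

context switches = 9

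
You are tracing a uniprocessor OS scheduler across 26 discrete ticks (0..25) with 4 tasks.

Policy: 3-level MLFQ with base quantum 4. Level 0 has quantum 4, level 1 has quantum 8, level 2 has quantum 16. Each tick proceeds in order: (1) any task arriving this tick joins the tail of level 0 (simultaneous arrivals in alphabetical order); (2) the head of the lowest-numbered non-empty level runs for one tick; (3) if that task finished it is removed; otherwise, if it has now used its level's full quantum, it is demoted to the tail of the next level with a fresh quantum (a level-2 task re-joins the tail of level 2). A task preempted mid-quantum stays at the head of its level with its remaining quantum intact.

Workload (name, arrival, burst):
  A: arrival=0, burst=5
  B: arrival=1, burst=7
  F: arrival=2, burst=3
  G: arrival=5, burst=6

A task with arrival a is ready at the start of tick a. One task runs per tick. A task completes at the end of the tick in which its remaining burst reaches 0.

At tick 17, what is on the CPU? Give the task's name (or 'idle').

running at tick 17 = B

t=0: L0/L1/L2 = A/-/- → run A
t=1: L0/L1/L2 = AB/-/- → run A
t=2: L0/L1/L2 = ABF/-/- → run A
t=3: L0/L1/L2 = ABF/-/- → run A
t=4: L0/L1/L2 = BF/A/- → run B
t=5: L0/L1/L2 = BFG/A/- → run B
t=6: L0/L1/L2 = BFG/A/- → run B
t=7: L0/L1/L2 = BFG/A/- → run B
t=8: L0/L1/L2 = FG/AB/- → run F
t=9: L0/L1/L2 = FG/AB/- → run F
t=10: L0/L1/L2 = FG/AB/- → run F
t=11: L0/L1/L2 = G/AB/- → run G
t=12: L0/L1/L2 = G/AB/- → run G
t=13: L0/L1/L2 = G/AB/- → run G
t=14: L0/L1/L2 = G/AB/- → run G
t=15: L0/L1/L2 = -/ABG/- → run A
t=16: L0/L1/L2 = -/BG/- → run B
t=17: L0/L1/L2 = -/BG/- → run B
t=18: L0/L1/L2 = -/BG/- → run B
t=19: L0/L1/L2 = -/G/- → run G
t=20: L0/L1/L2 = -/G/- → run G
t=21: (idle)
t=22: (idle)
t=23: (idle)
t=24: (idle)
t=25: (idle)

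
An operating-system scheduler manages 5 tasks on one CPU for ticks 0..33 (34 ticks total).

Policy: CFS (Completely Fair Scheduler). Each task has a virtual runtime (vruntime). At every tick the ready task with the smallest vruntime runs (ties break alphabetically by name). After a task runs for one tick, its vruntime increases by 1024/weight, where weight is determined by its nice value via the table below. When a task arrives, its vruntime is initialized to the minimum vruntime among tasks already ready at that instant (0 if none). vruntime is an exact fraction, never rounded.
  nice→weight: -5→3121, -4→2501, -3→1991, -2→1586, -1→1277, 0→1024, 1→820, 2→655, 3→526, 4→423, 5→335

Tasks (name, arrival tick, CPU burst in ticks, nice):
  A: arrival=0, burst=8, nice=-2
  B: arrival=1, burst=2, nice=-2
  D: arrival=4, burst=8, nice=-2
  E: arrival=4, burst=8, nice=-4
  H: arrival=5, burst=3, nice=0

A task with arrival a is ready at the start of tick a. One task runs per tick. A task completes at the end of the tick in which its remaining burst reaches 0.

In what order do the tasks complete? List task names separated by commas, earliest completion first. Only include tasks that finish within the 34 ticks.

t=0: vr[A=0] → run A
t=1: vr[A=512/793 B=512/793] → run A
t=2: vr[A=1024/793 B=512/793] → run B
t=3: vr[A=1024/793 B=1024/793] → run A
t=4: vr[A=1536/793 B=1024/793 D=1024/793 E=1024/793] → run B
t=5: vr[A=1536/793 D=1024/793 E=1024/793 H=1024/793] → run D
t=6: vr[A=1536/793 D=1536/793 E=1024/793 H=1024/793] → run E
t=7: vr[A=1536/793 D=1536/793 E=55296/32513 H=1024/793] → run H
t=8: vr[A=1536/793 D=1536/793 E=55296/32513 H=1817/793] → run E
t=9: vr[A=1536/793 D=1536/793 E=68608/32513 H=1817/793] → run A
t=10: vr[A=2048/793 D=1536/793 E=68608/32513 H=1817/793] → run D
t=11: vr[A=2048/793 D=2048/793 E=68608/32513 H=1817/793] → run E
t=12: vr[A=2048/793 D=2048/793 E=81920/32513 H=1817/793] → run H
t=13: vr[A=2048/793 D=2048/793 E=81920/32513 H=2610/793] → run E
t=14: vr[A=2048/793 D=2048/793 E=95232/32513 H=2610/793] → run A
t=15: vr[A=2560/793 D=2048/793 E=95232/32513 H=2610/793] → run D
t=16: vr[A=2560/793 D=2560/793 E=95232/32513 H=2610/793] → run E
t=17: vr[A=2560/793 D=2560/793 E=108544/32513 H=2610/793] → run A
t=18: vr[A=3072/793 D=2560/793 E=108544/32513 H=2610/793] → run D
t=19: vr[A=3072/793 D=3072/793 E=108544/32513 H=2610/793] → run H
t=20: vr[A=3072/793 D=3072/793 E=108544/32513] → run E
t=21: vr[A=3072/793 D=3072/793 E=121856/32513] → run E
t=22: vr[A=3072/793 D=3072/793 E=135168/32513] → run A
t=23: vr[A=3584/793 D=3072/793 E=135168/32513] → run D
t=24: vr[A=3584/793 D=3584/793 E=135168/32513] → run E
t=25: vr[A=3584/793 D=3584/793] → run A
t=26: vr[D=3584/793] → run D
t=27: vr[D=4096/793] → run D
t=28: vr[D=4608/793] → run D
t=29: (idle)
t=30: (idle)
t=31: (idle)
t=32: (idle)
t=33: (idle)

completion order = B, H, E, A, D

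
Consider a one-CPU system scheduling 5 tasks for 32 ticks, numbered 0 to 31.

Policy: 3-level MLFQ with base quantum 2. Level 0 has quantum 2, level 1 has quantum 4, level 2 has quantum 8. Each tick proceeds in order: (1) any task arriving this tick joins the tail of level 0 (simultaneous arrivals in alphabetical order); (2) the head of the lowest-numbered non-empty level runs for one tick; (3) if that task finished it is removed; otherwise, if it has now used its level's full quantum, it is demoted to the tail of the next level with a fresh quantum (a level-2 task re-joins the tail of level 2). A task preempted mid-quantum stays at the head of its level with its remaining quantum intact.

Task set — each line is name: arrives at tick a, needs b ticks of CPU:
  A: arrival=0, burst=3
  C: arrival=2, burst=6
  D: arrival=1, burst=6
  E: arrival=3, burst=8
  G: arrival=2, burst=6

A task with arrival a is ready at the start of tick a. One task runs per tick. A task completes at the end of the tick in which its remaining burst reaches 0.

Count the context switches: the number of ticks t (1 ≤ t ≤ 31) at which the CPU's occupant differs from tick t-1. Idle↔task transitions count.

context switches = 10

t=0: L0/L1/L2 = A/-/- → run A
t=1: L0/L1/L2 = AD/-/- → run A
t=2: L0/L1/L2 = DCG/A/- → run D
t=3: L0/L1/L2 = DCGE/A/- → run D
t=4: L0/L1/L2 = CGE/AD/- → run C
t=5: L0/L1/L2 = CGE/AD/- → run C
t=6: L0/L1/L2 = GE/ADC/- → run G
t=7: L0/L1/L2 = GE/ADC/- → run G
t=8: L0/L1/L2 = E/ADCG/- → run E
t=9: L0/L1/L2 = E/ADCG/- → run E
t=10: L0/L1/L2 = -/ADCGE/- → run A
t=11: L0/L1/L2 = -/DCGE/- → run D
t=12: L0/L1/L2 = -/DCGE/- → run D
t=13: L0/L1/L2 = -/DCGE/- → run D
t=14: L0/L1/L2 = -/DCGE/- → run D
t=15: L0/L1/L2 = -/CGE/- → run C
t=16: L0/L1/L2 = -/CGE/- → run C
t=17: L0/L1/L2 = -/CGE/- → run C
t=18: L0/L1/L2 = -/CGE/- → run C
t=19: L0/L1/L2 = -/GE/- → run G
t=20: L0/L1/L2 = -/GE/- → run G
t=21: L0/L1/L2 = -/GE/- → run G
t=22: L0/L1/L2 = -/GE/- → run G
t=23: L0/L1/L2 = -/E/- → run E
t=24: L0/L1/L2 = -/E/- → run E
t=25: L0/L1/L2 = -/E/- → run E
t=26: L0/L1/L2 = -/E/- → run E
t=27: L0/L1/L2 = -/-/E → run E
t=28: L0/L1/L2 = -/-/E → run E
t=29: (idle)
t=30: (idle)
t=31: (idle)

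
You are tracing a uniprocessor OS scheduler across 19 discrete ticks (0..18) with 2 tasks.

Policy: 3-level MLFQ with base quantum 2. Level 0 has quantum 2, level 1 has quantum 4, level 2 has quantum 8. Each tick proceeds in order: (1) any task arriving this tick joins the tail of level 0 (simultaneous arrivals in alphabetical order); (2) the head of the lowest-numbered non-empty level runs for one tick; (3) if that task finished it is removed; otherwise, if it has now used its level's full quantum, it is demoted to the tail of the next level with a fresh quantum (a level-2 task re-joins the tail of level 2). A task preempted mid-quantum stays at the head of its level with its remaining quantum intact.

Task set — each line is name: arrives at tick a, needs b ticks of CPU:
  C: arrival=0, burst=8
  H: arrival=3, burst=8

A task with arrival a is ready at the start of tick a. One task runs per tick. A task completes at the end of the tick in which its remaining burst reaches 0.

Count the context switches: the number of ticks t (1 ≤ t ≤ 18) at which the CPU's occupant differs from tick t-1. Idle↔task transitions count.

t=0: L0/L1/L2 = C/-/- → run C
t=1: L0/L1/L2 = C/-/- → run C
t=2: L0/L1/L2 = -/C/- → run C
t=3: L0/L1/L2 = H/C/- → run H
t=4: L0/L1/L2 = H/C/- → run H
t=5: L0/L1/L2 = -/CH/- → run C
t=6: L0/L1/L2 = -/CH/- → run C
t=7: L0/L1/L2 = -/CH/- → run C
t=8: L0/L1/L2 = -/H/C → run H
t=9: L0/L1/L2 = -/H/C → run H
t=10: L0/L1/L2 = -/H/C → run H
t=11: L0/L1/L2 = -/H/C → run H
t=12: L0/L1/L2 = -/-/CH → run C
t=13: L0/L1/L2 = -/-/CH → run C
t=14: L0/L1/L2 = -/-/H → run H
t=15: L0/L1/L2 = -/-/H → run H
t=16: (idle)
t=17: (idle)
t=18: (idle)

context switches = 6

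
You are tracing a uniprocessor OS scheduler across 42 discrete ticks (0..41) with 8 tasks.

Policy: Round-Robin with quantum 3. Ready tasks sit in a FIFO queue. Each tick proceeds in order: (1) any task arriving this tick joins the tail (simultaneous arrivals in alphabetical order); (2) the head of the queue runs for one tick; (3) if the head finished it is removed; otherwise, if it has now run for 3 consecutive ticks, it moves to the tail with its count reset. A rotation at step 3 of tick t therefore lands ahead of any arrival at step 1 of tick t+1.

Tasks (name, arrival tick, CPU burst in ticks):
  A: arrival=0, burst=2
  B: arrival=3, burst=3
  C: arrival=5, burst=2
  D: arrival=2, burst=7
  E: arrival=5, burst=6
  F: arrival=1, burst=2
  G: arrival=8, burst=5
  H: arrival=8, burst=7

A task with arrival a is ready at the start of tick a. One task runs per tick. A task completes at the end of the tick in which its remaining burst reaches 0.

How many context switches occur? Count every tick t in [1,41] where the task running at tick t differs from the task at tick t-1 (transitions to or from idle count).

t=0: queue=[A] q_used=0 → run A
t=1: queue=[A,F] q_used=1 → run A
t=2: queue=[F,D] q_used=0 → run F
t=3: queue=[F,D,B] q_used=1 → run F
t=4: queue=[D,B] q_used=0 → run D
t=5: queue=[D,B,C,E] q_used=1 → run D
t=6: queue=[D,B,C,E] q_used=2 → run D
t=7: queue=[B,C,E,D] q_used=0 → run B
t=8: queue=[B,C,E,D,G,H] q_used=1 → run B
t=9: queue=[B,C,E,D,G,H] q_used=2 → run B
t=10: queue=[C,E,D,G,H] q_used=0 → run C
t=11: queue=[C,E,D,G,H] q_used=1 → run C
t=12: queue=[E,D,G,H] q_used=0 → run E
t=13: queue=[E,D,G,H] q_used=1 → run E
t=14: queue=[E,D,G,H] q_used=2 → run E
t=15: queue=[D,G,H,E] q_used=0 → run D
t=16: queue=[D,G,H,E] q_used=1 → run D
t=17: queue=[D,G,H,E] q_used=2 → run D
t=18: queue=[G,H,E,D] q_used=0 → run G
t=19: queue=[G,H,E,D] q_used=1 → run G
t=20: queue=[G,H,E,D] q_used=2 → run G
t=21: queue=[H,E,D,G] q_used=0 → run H
t=22: queue=[H,E,D,G] q_used=1 → run H
t=23: queue=[H,E,D,G] q_used=2 → run H
t=24: queue=[E,D,G,H] q_used=0 → run E
t=25: queue=[E,D,G,H] q_used=1 → run E
t=26: queue=[E,D,G,H] q_used=2 → run E
t=27: queue=[D,G,H] q_used=0 → run D
t=28: queue=[G,H] q_used=0 → run G
t=29: queue=[G,H] q_used=1 → run G
t=30: queue=[H] q_used=0 → run H
t=31: queue=[H] q_used=1 → run H
t=32: queue=[H] q_used=2 → run H
t=33: queue=[H] q_used=0 → run H
t=34: (idle)
t=35: (idle)
t=36: (idle)
t=37: (idle)
t=38: (idle)
t=39: (idle)
t=40: (idle)
t=41: (idle)

context switches = 13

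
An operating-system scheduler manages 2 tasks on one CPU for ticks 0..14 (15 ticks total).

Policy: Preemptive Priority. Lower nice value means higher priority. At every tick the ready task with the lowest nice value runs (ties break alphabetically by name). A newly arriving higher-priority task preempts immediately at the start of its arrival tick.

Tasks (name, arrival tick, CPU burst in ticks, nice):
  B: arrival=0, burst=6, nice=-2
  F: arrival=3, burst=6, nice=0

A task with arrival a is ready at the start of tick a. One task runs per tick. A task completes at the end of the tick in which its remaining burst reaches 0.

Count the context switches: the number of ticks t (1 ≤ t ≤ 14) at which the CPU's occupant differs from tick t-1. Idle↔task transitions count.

context switches = 2

t=0: ready={B} → run B
t=1: ready={B} → run B
t=2: ready={B} → run B
t=3: ready={B,F} → run B
t=4: ready={B,F} → run B
t=5: ready={B,F} → run B
t=6: ready={F} → run F
t=7: ready={F} → run F
t=8: ready={F} → run F
t=9: ready={F} → run F
t=10: ready={F} → run F
t=11: ready={F} → run F
t=12: (idle)
t=13: (idle)
t=14: (idle)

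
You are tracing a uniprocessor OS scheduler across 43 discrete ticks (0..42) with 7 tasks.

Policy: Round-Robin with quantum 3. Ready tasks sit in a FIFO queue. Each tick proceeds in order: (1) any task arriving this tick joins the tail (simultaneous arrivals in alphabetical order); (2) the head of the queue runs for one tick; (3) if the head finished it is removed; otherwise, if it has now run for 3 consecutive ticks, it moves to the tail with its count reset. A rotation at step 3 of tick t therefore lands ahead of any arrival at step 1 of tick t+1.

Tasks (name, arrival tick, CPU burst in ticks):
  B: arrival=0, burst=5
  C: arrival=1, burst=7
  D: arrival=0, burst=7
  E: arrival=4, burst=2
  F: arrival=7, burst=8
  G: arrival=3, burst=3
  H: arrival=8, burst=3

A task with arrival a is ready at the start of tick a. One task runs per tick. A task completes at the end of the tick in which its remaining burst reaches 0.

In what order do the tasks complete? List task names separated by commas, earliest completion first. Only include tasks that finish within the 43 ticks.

t=0: queue=[B,D] q_used=0 → run B
t=1: queue=[B,D,C] q_used=1 → run B
t=2: queue=[B,D,C] q_used=2 → run B
t=3: queue=[D,C,B,G] q_used=0 → run D
t=4: queue=[D,C,B,G,E] q_used=1 → run D
t=5: queue=[D,C,B,G,E] q_used=2 → run D
t=6: queue=[C,B,G,E,D] q_used=0 → run C
t=7: queue=[C,B,G,E,D,F] q_used=1 → run C
t=8: queue=[C,B,G,E,D,F,H] q_used=2 → run C
t=9: queue=[B,G,E,D,F,H,C] q_used=0 → run B
t=10: queue=[B,G,E,D,F,H,C] q_used=1 → run B
t=11: queue=[G,E,D,F,H,C] q_used=0 → run G
t=12: queue=[G,E,D,F,H,C] q_used=1 → run G
t=13: queue=[G,E,D,F,H,C] q_used=2 → run G
t=14: queue=[E,D,F,H,C] q_used=0 → run E
t=15: queue=[E,D,F,H,C] q_used=1 → run E
t=16: queue=[D,F,H,C] q_used=0 → run D
t=17: queue=[D,F,H,C] q_used=1 → run D
t=18: queue=[D,F,H,C] q_used=2 → run D
t=19: queue=[F,H,C,D] q_used=0 → run F
t=20: queue=[F,H,C,D] q_used=1 → run F
t=21: queue=[F,H,C,D] q_used=2 → run F
t=22: queue=[H,C,D,F] q_used=0 → run H
t=23: queue=[H,C,D,F] q_used=1 → run H
t=24: queue=[H,C,D,F] q_used=2 → run H
t=25: queue=[C,D,F] q_used=0 → run C
t=26: queue=[C,D,F] q_used=1 → run C
t=27: queue=[C,D,F] q_used=2 → run C
t=28: queue=[D,F,C] q_used=0 → run D
t=29: queue=[F,C] q_used=0 → run F
t=30: queue=[F,C] q_used=1 → run F
t=31: queue=[F,C] q_used=2 → run F
t=32: queue=[C,F] q_used=0 → run C
t=33: queue=[F] q_used=0 → run F
t=34: queue=[F] q_used=1 → run F
t=35: (idle)
t=36: (idle)
t=37: (idle)
t=38: (idle)
t=39: (idle)
t=40: (idle)
t=41: (idle)
t=42: (idle)

completion order = B, G, E, H, D, C, F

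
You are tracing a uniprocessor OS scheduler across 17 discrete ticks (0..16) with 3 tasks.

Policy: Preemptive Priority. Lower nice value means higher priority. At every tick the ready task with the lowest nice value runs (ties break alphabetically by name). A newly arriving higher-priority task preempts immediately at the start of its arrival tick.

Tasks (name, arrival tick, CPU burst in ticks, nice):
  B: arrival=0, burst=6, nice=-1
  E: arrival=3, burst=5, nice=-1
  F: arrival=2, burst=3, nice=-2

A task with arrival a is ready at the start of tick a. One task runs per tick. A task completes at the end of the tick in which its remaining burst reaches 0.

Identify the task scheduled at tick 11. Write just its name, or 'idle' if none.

running at tick 11 = E

t=0: ready={B} → run B
t=1: ready={B} → run B
t=2: ready={B,F} → run F
t=3: ready={B,E,F} → run F
t=4: ready={B,E,F} → run F
t=5: ready={B,E} → run B
t=6: ready={B,E} → run B
t=7: ready={B,E} → run B
t=8: ready={B,E} → run B
t=9: ready={E} → run E
t=10: ready={E} → run E
t=11: ready={E} → run E
t=12: ready={E} → run E
t=13: ready={E} → run E
t=14: (idle)
t=15: (idle)
t=16: (idle)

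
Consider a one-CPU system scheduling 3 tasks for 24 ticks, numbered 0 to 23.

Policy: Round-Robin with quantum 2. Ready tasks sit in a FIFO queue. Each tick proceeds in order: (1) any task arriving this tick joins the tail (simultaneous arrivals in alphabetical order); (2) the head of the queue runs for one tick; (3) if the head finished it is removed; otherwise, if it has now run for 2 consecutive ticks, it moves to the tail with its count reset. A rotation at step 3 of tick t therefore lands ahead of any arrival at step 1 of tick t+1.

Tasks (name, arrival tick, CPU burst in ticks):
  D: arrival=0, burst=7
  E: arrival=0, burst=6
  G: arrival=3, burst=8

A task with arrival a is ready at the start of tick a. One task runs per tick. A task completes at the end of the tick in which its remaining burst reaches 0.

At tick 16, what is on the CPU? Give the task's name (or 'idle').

running at tick 16 = D

t=0: queue=[D,E] q_used=0 → run D
t=1: queue=[D,E] q_used=1 → run D
t=2: queue=[E,D] q_used=0 → run E
t=3: queue=[E,D,G] q_used=1 → run E
t=4: queue=[D,G,E] q_used=0 → run D
t=5: queue=[D,G,E] q_used=1 → run D
t=6: queue=[G,E,D] q_used=0 → run G
t=7: queue=[G,E,D] q_used=1 → run G
t=8: queue=[E,D,G] q_used=0 → run E
t=9: queue=[E,D,G] q_used=1 → run E
t=10: queue=[D,G,E] q_used=0 → run D
t=11: queue=[D,G,E] q_used=1 → run D
t=12: queue=[G,E,D] q_used=0 → run G
t=13: queue=[G,E,D] q_used=1 → run G
t=14: queue=[E,D,G] q_used=0 → run E
t=15: queue=[E,D,G] q_used=1 → run E
t=16: queue=[D,G] q_used=0 → run D
t=17: queue=[G] q_used=0 → run G
t=18: queue=[G] q_used=1 → run G
t=19: queue=[G] q_used=0 → run G
t=20: queue=[G] q_used=1 → run G
t=21: (idle)
t=22: (idle)
t=23: (idle)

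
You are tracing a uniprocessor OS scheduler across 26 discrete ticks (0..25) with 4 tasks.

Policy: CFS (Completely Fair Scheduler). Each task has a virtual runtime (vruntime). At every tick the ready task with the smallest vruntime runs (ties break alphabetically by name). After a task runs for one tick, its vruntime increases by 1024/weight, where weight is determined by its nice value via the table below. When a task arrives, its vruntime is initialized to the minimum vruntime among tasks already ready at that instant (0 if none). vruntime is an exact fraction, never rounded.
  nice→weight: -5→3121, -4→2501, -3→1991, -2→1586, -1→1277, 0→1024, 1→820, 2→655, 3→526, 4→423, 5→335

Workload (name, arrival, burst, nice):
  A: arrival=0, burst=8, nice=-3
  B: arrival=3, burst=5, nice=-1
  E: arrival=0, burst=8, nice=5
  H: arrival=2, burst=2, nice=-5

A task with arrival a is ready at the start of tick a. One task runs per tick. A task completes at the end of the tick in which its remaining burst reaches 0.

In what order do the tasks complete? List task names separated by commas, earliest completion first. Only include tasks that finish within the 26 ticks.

t=0: vr[A=0 E=0] → run A
t=1: vr[A=1024/1991 E=0] → run E
t=2: vr[A=1024/1991 E=1024/335 H=1024/1991] → run A
t=3: vr[A=2048/1991 B=1024/1991 E=1024/335 H=1024/1991] → run B
t=4: vr[A=2048/1991 B=3346432/2542507 E=1024/335 H=1024/1991] → run H
t=5: vr[A=2048/1991 B=3346432/2542507 E=1024/335 H=5234688/6213911] → run H
t=6: vr[A=2048/1991 B=3346432/2542507 E=1024/335] → run A
t=7: vr[A=3072/1991 B=3346432/2542507 E=1024/335] → run B
t=8: vr[A=3072/1991 B=5385216/2542507 E=1024/335] → run A
t=9: vr[A=4096/1991 B=5385216/2542507 E=1024/335] → run A
t=10: vr[A=5120/1991 B=5385216/2542507 E=1024/335] → run B
t=11: vr[A=5120/1991 B=7424000/2542507 E=1024/335] → run A
t=12: vr[A=6144/1991 B=7424000/2542507 E=1024/335] → run B
t=13: vr[A=6144/1991 B=9462784/2542507 E=1024/335] → run E
t=14: vr[A=6144/1991 B=9462784/2542507 E=2048/335] → run A
t=15: vr[A=7168/1991 B=9462784/2542507 E=2048/335] → run A
t=16: vr[B=9462784/2542507 E=2048/335] → run B
t=17: vr[E=2048/335] → run E
t=18: vr[E=3072/335] → run E
t=19: vr[E=4096/335] → run E
t=20: vr[E=1024/67] → run E
t=21: vr[E=6144/335] → run E
t=22: vr[E=7168/335] → run E
t=23: (idle)
t=24: (idle)
t=25: (idle)

completion order = H, A, B, E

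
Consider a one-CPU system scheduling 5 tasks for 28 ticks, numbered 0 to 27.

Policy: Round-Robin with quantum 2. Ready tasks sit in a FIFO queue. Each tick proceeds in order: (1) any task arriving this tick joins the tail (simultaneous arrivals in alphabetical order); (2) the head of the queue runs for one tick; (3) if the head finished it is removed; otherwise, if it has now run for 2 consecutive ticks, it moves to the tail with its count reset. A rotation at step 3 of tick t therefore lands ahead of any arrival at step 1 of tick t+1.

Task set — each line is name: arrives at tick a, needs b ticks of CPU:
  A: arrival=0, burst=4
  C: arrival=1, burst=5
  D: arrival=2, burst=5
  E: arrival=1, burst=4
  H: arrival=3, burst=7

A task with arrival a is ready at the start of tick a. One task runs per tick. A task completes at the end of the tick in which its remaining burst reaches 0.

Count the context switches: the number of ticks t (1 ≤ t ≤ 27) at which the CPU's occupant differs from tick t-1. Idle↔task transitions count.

context switches = 13

t=0: queue=[A] q_used=0 → run A
t=1: queue=[A,C,E] q_used=1 → run A
t=2: queue=[C,E,A,D] q_used=0 → run C
t=3: queue=[C,E,A,D,H] q_used=1 → run C
t=4: queue=[E,A,D,H,C] q_used=0 → run E
t=5: queue=[E,A,D,H,C] q_used=1 → run E
t=6: queue=[A,D,H,C,E] q_used=0 → run A
t=7: queue=[A,D,H,C,E] q_used=1 → run A
t=8: queue=[D,H,C,E] q_used=0 → run D
t=9: queue=[D,H,C,E] q_used=1 → run D
t=10: queue=[H,C,E,D] q_used=0 → run H
t=11: queue=[H,C,E,D] q_used=1 → run H
t=12: queue=[C,E,D,H] q_used=0 → run C
t=13: queue=[C,E,D,H] q_used=1 → run C
t=14: queue=[E,D,H,C] q_used=0 → run E
t=15: queue=[E,D,H,C] q_used=1 → run E
t=16: queue=[D,H,C] q_used=0 → run D
t=17: queue=[D,H,C] q_used=1 → run D
t=18: queue=[H,C,D] q_used=0 → run H
t=19: queue=[H,C,D] q_used=1 → run H
t=20: queue=[C,D,H] q_used=0 → run C
t=21: queue=[D,H] q_used=0 → run D
t=22: queue=[H] q_used=0 → run H
t=23: queue=[H] q_used=1 → run H
t=24: queue=[H] q_used=0 → run H
t=25: (idle)
t=26: (idle)
t=27: (idle)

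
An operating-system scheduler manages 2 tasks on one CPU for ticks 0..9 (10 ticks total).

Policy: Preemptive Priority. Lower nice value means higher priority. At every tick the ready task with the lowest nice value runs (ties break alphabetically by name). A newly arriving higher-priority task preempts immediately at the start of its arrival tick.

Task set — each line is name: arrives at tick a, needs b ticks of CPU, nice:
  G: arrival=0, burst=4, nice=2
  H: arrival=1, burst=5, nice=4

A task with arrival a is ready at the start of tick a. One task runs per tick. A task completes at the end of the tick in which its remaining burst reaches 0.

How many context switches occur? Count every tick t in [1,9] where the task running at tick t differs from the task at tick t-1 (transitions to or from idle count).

context switches = 2

t=0: ready={G} → run G
t=1: ready={G,H} → run G
t=2: ready={G,H} → run G
t=3: ready={G,H} → run G
t=4: ready={H} → run H
t=5: ready={H} → run H
t=6: ready={H} → run H
t=7: ready={H} → run H
t=8: ready={H} → run H
t=9: (idle)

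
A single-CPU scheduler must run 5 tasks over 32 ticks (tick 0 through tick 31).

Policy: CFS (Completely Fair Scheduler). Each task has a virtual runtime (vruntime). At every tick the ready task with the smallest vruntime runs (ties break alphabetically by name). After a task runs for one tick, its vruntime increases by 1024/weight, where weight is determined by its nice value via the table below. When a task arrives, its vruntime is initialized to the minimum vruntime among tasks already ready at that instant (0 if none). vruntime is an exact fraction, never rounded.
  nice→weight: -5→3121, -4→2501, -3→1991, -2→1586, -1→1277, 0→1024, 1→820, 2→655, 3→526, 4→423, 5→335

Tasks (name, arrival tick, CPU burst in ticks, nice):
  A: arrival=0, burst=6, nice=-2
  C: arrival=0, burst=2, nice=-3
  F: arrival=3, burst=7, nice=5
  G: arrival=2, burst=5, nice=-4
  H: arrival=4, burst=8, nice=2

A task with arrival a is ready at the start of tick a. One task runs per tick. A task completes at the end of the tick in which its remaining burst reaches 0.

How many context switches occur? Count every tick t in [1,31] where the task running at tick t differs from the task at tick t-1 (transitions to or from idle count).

context switches = 20

t=0: vr[A=0 C=0] → run A
t=1: vr[A=512/793 C=0] → run C
t=2: vr[A=512/793 C=1024/1991 G=1024/1991] → run C
t=3: vr[A=512/793 F=1024/1991 G=1024/1991] → run F
t=4: vr[A=512/793 F=2381824/666985 G=1024/1991 H=1024/1991] → run G
t=5: vr[A=512/793 F=2381824/666985 G=4599808/4979491 H=1024/1991] → run H
t=6: vr[A=512/793 F=2381824/666985 G=4599808/4979491 H=2709504/1304105] → run A
t=7: vr[A=1024/793 F=2381824/666985 G=4599808/4979491 H=2709504/1304105] → run G
t=8: vr[A=1024/793 F=2381824/666985 G=6638592/4979491 H=2709504/1304105] → run A
t=9: vr[A=1536/793 F=2381824/666985 G=6638592/4979491 H=2709504/1304105] → run G
t=10: vr[A=1536/793 F=2381824/666985 G=8677376/4979491 H=2709504/1304105] → run G
t=11: vr[A=1536/793 F=2381824/666985 G=10716160/4979491 H=2709504/1304105] → run A
t=12: vr[A=2048/793 F=2381824/666985 G=10716160/4979491 H=2709504/1304105] → run H
t=13: vr[A=2048/793 F=2381824/666985 G=10716160/4979491 H=4748288/1304105] → run G
t=14: vr[A=2048/793 F=2381824/666985 H=4748288/1304105] → run A
t=15: vr[A=2560/793 F=2381824/666985 H=4748288/1304105] → run A
t=16: vr[F=2381824/666985 H=4748288/1304105] → run F
t=17: vr[F=4420608/666985 H=4748288/1304105] → run H
t=18: vr[F=4420608/666985 H=6787072/1304105] → run H
t=19: vr[F=4420608/666985 H=8825856/1304105] → run F
t=20: vr[F=6459392/666985 H=8825856/1304105] → run H
t=21: vr[F=6459392/666985 H=2172928/260821] → run H
t=22: vr[F=6459392/666985 H=12903424/1304105] → run F
t=23: vr[F=8498176/666985 H=12903424/1304105] → run H
t=24: vr[F=8498176/666985 H=14942208/1304105] → run H
t=25: vr[F=8498176/666985] → run F
t=26: vr[F=2107392/133397] → run F
t=27: vr[F=12575744/666985] → run F
t=28: (idle)
t=29: (idle)
t=30: (idle)
t=31: (idle)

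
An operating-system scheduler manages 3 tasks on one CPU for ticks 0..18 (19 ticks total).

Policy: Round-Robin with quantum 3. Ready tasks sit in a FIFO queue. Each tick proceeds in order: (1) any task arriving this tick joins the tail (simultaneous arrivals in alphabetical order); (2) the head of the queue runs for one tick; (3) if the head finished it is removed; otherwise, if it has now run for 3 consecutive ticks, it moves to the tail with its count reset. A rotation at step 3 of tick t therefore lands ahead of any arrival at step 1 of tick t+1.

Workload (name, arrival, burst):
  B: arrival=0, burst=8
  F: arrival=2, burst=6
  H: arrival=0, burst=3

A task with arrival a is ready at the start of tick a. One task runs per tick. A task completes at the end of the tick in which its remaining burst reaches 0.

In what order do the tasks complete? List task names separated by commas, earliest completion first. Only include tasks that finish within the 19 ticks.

t=0: queue=[B,H] q_used=0 → run B
t=1: queue=[B,H] q_used=1 → run B
t=2: queue=[B,H,F] q_used=2 → run B
t=3: queue=[H,F,B] q_used=0 → run H
t=4: queue=[H,F,B] q_used=1 → run H
t=5: queue=[H,F,B] q_used=2 → run H
t=6: queue=[F,B] q_used=0 → run F
t=7: queue=[F,B] q_used=1 → run F
t=8: queue=[F,B] q_used=2 → run F
t=9: queue=[B,F] q_used=0 → run B
t=10: queue=[B,F] q_used=1 → run B
t=11: queue=[B,F] q_used=2 → run B
t=12: queue=[F,B] q_used=0 → run F
t=13: queue=[F,B] q_used=1 → run F
t=14: queue=[F,B] q_used=2 → run F
t=15: queue=[B] q_used=0 → run B
t=16: queue=[B] q_used=1 → run B
t=17: (idle)
t=18: (idle)

completion order = H, F, B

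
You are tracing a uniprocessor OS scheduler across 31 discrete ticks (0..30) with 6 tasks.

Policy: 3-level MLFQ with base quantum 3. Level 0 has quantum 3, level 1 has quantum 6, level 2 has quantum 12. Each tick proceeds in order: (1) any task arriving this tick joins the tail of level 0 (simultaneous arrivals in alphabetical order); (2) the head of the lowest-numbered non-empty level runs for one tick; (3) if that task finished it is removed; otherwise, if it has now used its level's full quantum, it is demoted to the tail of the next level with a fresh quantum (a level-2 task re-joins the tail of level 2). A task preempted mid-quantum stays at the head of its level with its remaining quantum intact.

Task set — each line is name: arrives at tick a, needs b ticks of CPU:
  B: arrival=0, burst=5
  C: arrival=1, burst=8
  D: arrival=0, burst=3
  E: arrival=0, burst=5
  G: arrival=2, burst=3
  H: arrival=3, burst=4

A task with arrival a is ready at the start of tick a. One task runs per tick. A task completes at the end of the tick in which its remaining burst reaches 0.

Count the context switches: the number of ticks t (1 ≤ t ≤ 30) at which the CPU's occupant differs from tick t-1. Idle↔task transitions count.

context switches = 10

t=0: L0/L1/L2 = BDE/-/- → run B
t=1: L0/L1/L2 = BDEC/-/- → run B
t=2: L0/L1/L2 = BDECG/-/- → run B
t=3: L0/L1/L2 = DECGH/B/- → run D
t=4: L0/L1/L2 = DECGH/B/- → run D
t=5: L0/L1/L2 = DECGH/B/- → run D
t=6: L0/L1/L2 = ECGH/B/- → run E
t=7: L0/L1/L2 = ECGH/B/- → run E
t=8: L0/L1/L2 = ECGH/B/- → run E
t=9: L0/L1/L2 = CGH/BE/- → run C
t=10: L0/L1/L2 = CGH/BE/- → run C
t=11: L0/L1/L2 = CGH/BE/- → run C
t=12: L0/L1/L2 = GH/BEC/- → run G
t=13: L0/L1/L2 = GH/BEC/- → run G
t=14: L0/L1/L2 = GH/BEC/- → run G
t=15: L0/L1/L2 = H/BEC/- → run H
t=16: L0/L1/L2 = H/BEC/- → run H
t=17: L0/L1/L2 = H/BEC/- → run H
t=18: L0/L1/L2 = -/BECH/- → run B
t=19: L0/L1/L2 = -/BECH/- → run B
t=20: L0/L1/L2 = -/ECH/- → run E
t=21: L0/L1/L2 = -/ECH/- → run E
t=22: L0/L1/L2 = -/CH/- → run C
t=23: L0/L1/L2 = -/CH/- → run C
t=24: L0/L1/L2 = -/CH/- → run C
t=25: L0/L1/L2 = -/CH/- → run C
t=26: L0/L1/L2 = -/CH/- → run C
t=27: L0/L1/L2 = -/H/- → run H
t=28: (idle)
t=29: (idle)
t=30: (idle)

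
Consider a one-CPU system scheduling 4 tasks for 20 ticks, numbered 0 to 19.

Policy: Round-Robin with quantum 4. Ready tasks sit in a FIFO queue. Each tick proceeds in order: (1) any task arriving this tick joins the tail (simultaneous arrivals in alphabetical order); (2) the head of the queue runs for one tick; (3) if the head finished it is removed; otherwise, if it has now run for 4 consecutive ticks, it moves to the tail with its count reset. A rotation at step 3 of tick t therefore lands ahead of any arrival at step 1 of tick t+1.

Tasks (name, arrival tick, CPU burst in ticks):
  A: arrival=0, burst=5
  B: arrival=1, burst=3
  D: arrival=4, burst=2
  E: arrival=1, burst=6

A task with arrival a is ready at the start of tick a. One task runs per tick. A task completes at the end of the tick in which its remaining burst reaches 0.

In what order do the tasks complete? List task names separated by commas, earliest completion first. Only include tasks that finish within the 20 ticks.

t=0: queue=[A] q_used=0 → run A
t=1: queue=[A,B,E] q_used=1 → run A
t=2: queue=[A,B,E] q_used=2 → run A
t=3: queue=[A,B,E] q_used=3 → run A
t=4: queue=[B,E,A,D] q_used=0 → run B
t=5: queue=[B,E,A,D] q_used=1 → run B
t=6: queue=[B,E,A,D] q_used=2 → run B
t=7: queue=[E,A,D] q_used=0 → run E
t=8: queue=[E,A,D] q_used=1 → run E
t=9: queue=[E,A,D] q_used=2 → run E
t=10: queue=[E,A,D] q_used=3 → run E
t=11: queue=[A,D,E] q_used=0 → run A
t=12: queue=[D,E] q_used=0 → run D
t=13: queue=[D,E] q_used=1 → run D
t=14: queue=[E] q_used=0 → run E
t=15: queue=[E] q_used=1 → run E
t=16: (idle)
t=17: (idle)
t=18: (idle)
t=19: (idle)

completion order = B, A, D, E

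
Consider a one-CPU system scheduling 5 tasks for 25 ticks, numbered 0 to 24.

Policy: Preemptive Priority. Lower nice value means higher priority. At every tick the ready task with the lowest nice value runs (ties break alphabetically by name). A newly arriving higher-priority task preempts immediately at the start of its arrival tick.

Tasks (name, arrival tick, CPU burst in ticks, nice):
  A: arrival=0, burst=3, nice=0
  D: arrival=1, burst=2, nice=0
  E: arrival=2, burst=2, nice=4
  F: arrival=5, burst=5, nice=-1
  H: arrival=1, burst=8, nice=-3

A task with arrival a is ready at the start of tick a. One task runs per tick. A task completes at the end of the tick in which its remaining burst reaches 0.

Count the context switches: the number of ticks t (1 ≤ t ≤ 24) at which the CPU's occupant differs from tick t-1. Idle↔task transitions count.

t=0: ready={A} → run A
t=1: ready={A,D,H} → run H
t=2: ready={A,D,E,H} → run H
t=3: ready={A,D,E,H} → run H
t=4: ready={A,D,E,H} → run H
t=5: ready={A,D,E,F,H} → run H
t=6: ready={A,D,E,F,H} → run H
t=7: ready={A,D,E,F,H} → run H
t=8: ready={A,D,E,F,H} → run H
t=9: ready={A,D,E,F} → run F
t=10: ready={A,D,E,F} → run F
t=11: ready={A,D,E,F} → run F
t=12: ready={A,D,E,F} → run F
t=13: ready={A,D,E,F} → run F
t=14: ready={A,D,E} → run A
t=15: ready={A,D,E} → run A
t=16: ready={D,E} → run D
t=17: ready={D,E} → run D
t=18: ready={E} → run E
t=19: ready={E} → run E
t=20: (idle)
t=21: (idle)
t=22: (idle)
t=23: (idle)
t=24: (idle)

context switches = 6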